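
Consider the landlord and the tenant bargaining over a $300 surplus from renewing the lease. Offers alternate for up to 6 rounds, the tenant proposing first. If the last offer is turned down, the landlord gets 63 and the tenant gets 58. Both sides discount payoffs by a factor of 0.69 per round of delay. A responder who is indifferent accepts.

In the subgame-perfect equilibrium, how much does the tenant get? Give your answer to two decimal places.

Round 6 (the landlord proposes): the tenant gets 58 if talks fail, so the landlord offers 58 and keeps 242.
Round 5 (the tenant proposes): the landlord can get 242 next round, worth 0.69 × 242 = 166.98 now; the tenant offers that and keeps 133.02.
Round 4 (the landlord proposes): the tenant can get 133.02 next round, worth 0.69 × 133.02 = 91.7838 now, so the landlord offers 91.7838, keeping 208.2162.
Round 3 (the tenant proposes): the landlord can get 208.2162 next round, worth 0.69 × 208.2162 = 143.669178 now. The tenant offers 143.669178 and keeps 300 − 143.669178 = 156.330822.
Round 2 (the landlord proposes): the tenant can get 156.330822 next round, worth 0.69 × 156.330822 = 107.86826718 now; the landlord offers that and keeps 192.13173282.
Round 1 (the tenant proposes): the landlord can get 192.13173282 next round, worth 0.69 × 192.13173282 = 132.5708956458 now. The tenant offers 132.5708956458 and keeps 300 − 132.5708956458 = 167.4291043542.

167.43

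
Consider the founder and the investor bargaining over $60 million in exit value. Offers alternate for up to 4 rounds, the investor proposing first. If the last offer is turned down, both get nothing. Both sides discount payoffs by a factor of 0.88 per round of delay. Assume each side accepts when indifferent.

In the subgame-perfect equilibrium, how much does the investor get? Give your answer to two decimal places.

12.78

By backward induction:
Round 4 (the founder proposes): rejection yields 0 for the investor; the founder offers 0 and keeps 60.
Round 3 (the investor proposes): the founder can get 60 next round, worth 0.88 × 60 = 52.8 now. The investor offers 52.8 and keeps 60 − 52.8 = 7.2.
Round 2 (the founder proposes): the investor can get 7.2 next round, worth 0.88 × 7.2 = 6.336 now; the founder offers that and keeps 53.664.
Round 1 (the investor proposes): the founder can get 53.664 next round, worth 0.88 × 53.664 = 47.22432 now. The investor offers 47.22432 and keeps 60 − 47.22432 = 12.77568.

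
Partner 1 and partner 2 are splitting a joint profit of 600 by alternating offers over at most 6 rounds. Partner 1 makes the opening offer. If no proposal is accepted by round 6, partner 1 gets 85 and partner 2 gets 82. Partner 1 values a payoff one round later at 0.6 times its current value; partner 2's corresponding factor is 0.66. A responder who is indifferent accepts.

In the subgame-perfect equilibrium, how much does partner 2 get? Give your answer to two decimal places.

274.43

By backward induction:
Round 6 (partner 2 proposes): partner 1 gets 85 if talks fail, so partner 2 offers 85 and keeps 515.
Round 5 (partner 1 proposes): partner 2 can get 515 next round, worth 0.66 × 515 = 339.9 now; partner 1 offers that and keeps 260.1.
Round 4 (partner 2 proposes): partner 1 can get 260.1 next round, worth 0.6 × 260.1 = 156.06 now, so partner 2 offers 156.06, keeping 443.94.
Round 3 (partner 1 proposes): partner 2 can get 443.94 next round, worth 0.66 × 443.94 = 293.0004 now, so partner 1 offers 293.0004, keeping 306.9996.
Round 2 (partner 2 proposes): partner 1 can get 306.9996 next round, worth 0.6 × 306.9996 = 184.19976 now. Partner 2 offers 184.19976 and keeps 600 − 184.19976 = 415.80024.
Round 1 (partner 1 proposes): partner 2 can get 415.80024 next round, worth 0.66 × 415.80024 = 274.4281584 now, so partner 1 offers 274.4281584, keeping 325.5718416.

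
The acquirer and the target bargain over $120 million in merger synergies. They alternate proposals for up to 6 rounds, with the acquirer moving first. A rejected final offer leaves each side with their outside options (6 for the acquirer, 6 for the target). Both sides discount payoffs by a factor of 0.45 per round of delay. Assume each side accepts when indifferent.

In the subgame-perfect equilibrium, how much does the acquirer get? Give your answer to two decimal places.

82.18

Solve by backward induction from round 6.
Round 6 (the target proposes): the acquirer gets 6 if talks fail, so the target offers 6 and keeps 114.
Round 5 (the acquirer proposes): the target can get 114 next round, worth 0.45 × 114 = 51.3 now, so the acquirer offers 51.3, keeping 68.7.
Round 4 (the target proposes): the acquirer can get 68.7 next round, worth 0.45 × 68.7 = 30.915 now, so the target offers 30.915, keeping 89.085.
Round 3 (the acquirer proposes): the target can get 89.085 next round, worth 0.45 × 89.085 = 40.08825 now. The acquirer offers 40.08825 and keeps 120 − 40.08825 = 79.91175.
Round 2 (the target proposes): the acquirer can get 79.91175 next round, worth 0.45 × 79.91175 = 35.9602875 now; the target offers that and keeps 84.0397125.
Round 1 (the acquirer proposes): the target can get 84.0397125 next round, worth 0.45 × 84.0397125 = 37.817870625 now; the acquirer offers that and keeps 82.182129375.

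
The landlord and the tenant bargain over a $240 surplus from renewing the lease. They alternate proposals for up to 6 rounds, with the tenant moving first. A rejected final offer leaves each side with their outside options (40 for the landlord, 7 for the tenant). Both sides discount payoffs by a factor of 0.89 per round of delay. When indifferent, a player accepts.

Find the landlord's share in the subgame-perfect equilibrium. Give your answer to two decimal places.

172.22

Round 6 (the landlord proposes): the tenant gets 7 if talks fail, so the landlord offers 7 and keeps 233.
Round 5 (the tenant proposes): the landlord can get 233 next round, worth 0.89 × 233 = 207.37 now, so the tenant offers 207.37, keeping 32.63.
Round 4 (the landlord proposes): the tenant can get 32.63 next round, worth 0.89 × 32.63 = 29.0407 now. The landlord offers 29.0407 and keeps 240 − 29.0407 = 210.9593.
Round 3 (the tenant proposes): the landlord can get 210.9593 next round, worth 0.89 × 210.9593 = 187.753777 now, so the tenant offers 187.753777, keeping 52.246223.
Round 2 (the landlord proposes): the tenant can get 52.246223 next round, worth 0.89 × 52.246223 = 46.49913847 now. The landlord offers 46.49913847 and keeps 240 − 46.49913847 = 193.50086153.
Round 1 (the tenant proposes): the landlord can get 193.50086153 next round, worth 0.89 × 193.50086153 = 172.2157667617 now. The tenant offers 172.2157667617 and keeps 240 − 172.2157667617 = 67.7842332383.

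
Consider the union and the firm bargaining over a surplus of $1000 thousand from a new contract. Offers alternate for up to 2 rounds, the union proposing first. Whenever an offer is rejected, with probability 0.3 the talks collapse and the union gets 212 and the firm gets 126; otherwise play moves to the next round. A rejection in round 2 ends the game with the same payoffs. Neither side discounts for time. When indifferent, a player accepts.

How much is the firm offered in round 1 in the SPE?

589.4

By backward induction:
Round 2 (the firm proposes): the union gets 212 if talks fail, so the firm offers 212 and keeps 788.
Round 1 (the union proposes): rejecting gives the firm an expected 0.7 × 788 + 0.3 × 126 = 589.4, so the union offers 589.4, keeping 410.6.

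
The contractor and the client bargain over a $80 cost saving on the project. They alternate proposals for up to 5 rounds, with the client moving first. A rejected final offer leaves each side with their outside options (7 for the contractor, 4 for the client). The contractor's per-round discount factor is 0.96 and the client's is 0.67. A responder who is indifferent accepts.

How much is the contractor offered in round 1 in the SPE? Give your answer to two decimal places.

44.54

Work backward from the last round.
Round 5 (the client proposes): the contractor gets 7 if talks fail, so the client offers 7 and keeps 73.
Round 4 (the contractor proposes): the client can get 73 next round, worth 0.67 × 73 = 48.91 now. The contractor offers 48.91 and keeps 80 − 48.91 = 31.09.
Round 3 (the client proposes): the contractor can get 31.09 next round, worth 0.96 × 31.09 = 29.8464 now, so the client offers 29.8464, keeping 50.1536.
Round 2 (the contractor proposes): the client can get 50.1536 next round, worth 0.67 × 50.1536 = 33.602912 now, so the contractor offers 33.602912, keeping 46.397088.
Round 1 (the client proposes): the contractor can get 46.397088 next round, worth 0.96 × 46.397088 = 44.54120448 now; the client offers that and keeps 35.45879552.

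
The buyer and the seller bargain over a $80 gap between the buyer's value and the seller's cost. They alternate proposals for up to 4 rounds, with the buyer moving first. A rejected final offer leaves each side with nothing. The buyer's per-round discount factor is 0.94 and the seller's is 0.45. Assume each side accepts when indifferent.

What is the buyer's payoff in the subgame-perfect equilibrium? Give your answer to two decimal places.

Round 4 (the seller proposes): the buyer will accept anything ≥ 0, so the seller offers 0 and keeps 80.
Round 3 (the buyer proposes): the seller can get 80 next round, worth 0.45 × 80 = 36 now; the buyer offers that and keeps 44.
Round 2 (the seller proposes): the buyer can get 44 next round, worth 0.94 × 44 = 41.36 now. The seller offers 41.36 and keeps 80 − 41.36 = 38.64.
Round 1 (the buyer proposes): the seller can get 38.64 next round, worth 0.45 × 38.64 = 17.388 now. The buyer offers 17.388 and keeps 80 − 17.388 = 62.612.

62.61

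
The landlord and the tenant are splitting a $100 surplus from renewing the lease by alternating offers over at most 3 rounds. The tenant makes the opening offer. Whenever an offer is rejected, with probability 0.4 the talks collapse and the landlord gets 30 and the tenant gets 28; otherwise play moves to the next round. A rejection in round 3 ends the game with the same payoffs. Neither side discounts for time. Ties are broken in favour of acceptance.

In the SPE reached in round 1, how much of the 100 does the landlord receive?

Round 3 (the tenant proposes): the landlord gets 30 if talks fail, so the tenant offers 30 and keeps 70.
Round 2 (the landlord proposes): rejecting gives the tenant an expected 0.6 × 70 + 0.4 × 28 = 53.2. The landlord offers 53.2 and keeps 100 − 53.2 = 46.8.
Round 1 (the tenant proposes): rejecting gives the landlord an expected 0.6 × 46.8 + 0.4 × 30 = 40.08. The tenant offers 40.08 and keeps 100 − 40.08 = 59.92.

40.08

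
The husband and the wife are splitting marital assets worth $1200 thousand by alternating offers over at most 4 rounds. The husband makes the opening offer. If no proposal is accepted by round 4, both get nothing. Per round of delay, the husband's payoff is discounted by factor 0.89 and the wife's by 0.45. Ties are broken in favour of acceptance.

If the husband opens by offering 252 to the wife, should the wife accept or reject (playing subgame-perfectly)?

Reject

Round 4 (the wife proposes): rejection yields 0 for the husband; the wife offers 0 and keeps 1200.
Round 3 (the husband proposes): the wife can get 1200 next round, worth 0.45 × 1200 = 540 now; the husband offers that and keeps 660.
Round 2 (the wife proposes): the husband can get 660 next round, worth 0.89 × 660 = 587.4 now; the wife offers that and keeps 612.6.
So by rejecting in round 1, the wife gets 612.6 next round, worth 0.45 × 612.6 = 275.67 now.
Offer 252 < 275.67, so the wife rejects.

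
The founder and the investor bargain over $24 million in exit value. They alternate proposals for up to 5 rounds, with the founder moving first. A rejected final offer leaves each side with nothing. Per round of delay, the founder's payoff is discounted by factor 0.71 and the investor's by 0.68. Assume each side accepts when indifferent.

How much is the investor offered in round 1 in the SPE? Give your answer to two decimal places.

7.02

Round 5 (the founder proposes): the investor will accept anything ≥ 0, so the founder offers 0 and keeps 24.
Round 4 (the investor proposes): the founder can get 24 next round, worth 0.71 × 24 = 17.04 now. The investor offers 17.04 and keeps 24 − 17.04 = 6.96.
Round 3 (the founder proposes): the investor can get 6.96 next round, worth 0.68 × 6.96 = 4.7328 now, so the founder offers 4.7328, keeping 19.2672.
Round 2 (the investor proposes): the founder can get 19.2672 next round, worth 0.71 × 19.2672 = 13.679712 now, so the investor offers 13.679712, keeping 10.320288.
Round 1 (the founder proposes): the investor can get 10.320288 next round, worth 0.68 × 10.320288 = 7.01779584 now. The founder offers 7.01779584 and keeps 24 − 7.01779584 = 16.98220416.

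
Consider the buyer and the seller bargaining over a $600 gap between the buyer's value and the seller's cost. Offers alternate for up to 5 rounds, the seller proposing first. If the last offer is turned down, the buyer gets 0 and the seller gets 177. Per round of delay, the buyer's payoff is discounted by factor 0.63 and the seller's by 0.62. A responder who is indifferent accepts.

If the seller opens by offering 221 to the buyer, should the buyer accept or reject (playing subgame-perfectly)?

Accept

Round 5 (the seller proposes): rejection yields 0 for the buyer; the seller offers 0 and keeps 600.
Round 4 (the buyer proposes): the seller can get 600 next round, worth 0.62 × 600 = 372 now; the buyer offers that and keeps 228.
Round 3 (the seller proposes): the buyer can get 228 next round, worth 0.63 × 228 = 143.64 now, so the seller offers 143.64, keeping 456.36.
Round 2 (the buyer proposes): the seller can get 456.36 next round, worth 0.62 × 456.36 = 282.9432 now. The buyer offers 282.9432 and keeps 600 − 282.9432 = 317.0568.
So by rejecting in round 1, the buyer gets 317.0568 next round, worth 0.63 × 317.0568 = 199.745784 now.
Offer 221 ≥ 199.745784, so the buyer accepts.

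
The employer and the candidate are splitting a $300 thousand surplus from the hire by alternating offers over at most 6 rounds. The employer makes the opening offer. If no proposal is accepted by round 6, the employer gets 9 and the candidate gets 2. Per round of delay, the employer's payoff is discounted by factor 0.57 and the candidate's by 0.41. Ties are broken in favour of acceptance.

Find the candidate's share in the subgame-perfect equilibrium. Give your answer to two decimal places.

Round 6 (the candidate proposes): the employer gets 9 if talks fail, so the candidate offers 9 and keeps 291.
Round 5 (the employer proposes): the candidate can get 291 next round, worth 0.41 × 291 = 119.31 now, so the employer offers 119.31, keeping 180.69.
Round 4 (the candidate proposes): the employer can get 180.69 next round, worth 0.57 × 180.69 = 102.9933 now, so the candidate offers 102.9933, keeping 197.0067.
Round 3 (the employer proposes): the candidate can get 197.0067 next round, worth 0.41 × 197.0067 = 80.772747 now, so the employer offers 80.772747, keeping 219.227253.
Round 2 (the candidate proposes): the employer can get 219.227253 next round, worth 0.57 × 219.227253 = 124.95953421 now, so the candidate offers 124.95953421, keeping 175.04046579.
Round 1 (the employer proposes): the candidate can get 175.04046579 next round, worth 0.41 × 175.04046579 = 71.7665909739 now, so the employer offers 71.7665909739, keeping 228.2334090261.

71.77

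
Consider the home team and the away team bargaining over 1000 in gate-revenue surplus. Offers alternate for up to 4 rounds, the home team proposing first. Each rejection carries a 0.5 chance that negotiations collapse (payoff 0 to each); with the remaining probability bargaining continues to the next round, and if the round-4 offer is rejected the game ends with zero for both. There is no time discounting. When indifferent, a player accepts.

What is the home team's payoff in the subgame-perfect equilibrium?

By backward induction:
Round 4 (the away team proposes): the home team will accept anything ≥ 0, so the away team offers 0 and keeps 1000.
Round 3 (the home team proposes): rejecting gives the away team an expected 0.5 × 1000 = 500; the home team offers that and keeps 500.
Round 2 (the away team proposes): rejecting gives the home team an expected 0.5 × 500 = 250. The away team offers 250 and keeps 1000 − 250 = 750.
Round 1 (the home team proposes): rejecting gives the away team an expected 0.5 × 750 = 375. The home team offers 375 and keeps 1000 − 375 = 625.

625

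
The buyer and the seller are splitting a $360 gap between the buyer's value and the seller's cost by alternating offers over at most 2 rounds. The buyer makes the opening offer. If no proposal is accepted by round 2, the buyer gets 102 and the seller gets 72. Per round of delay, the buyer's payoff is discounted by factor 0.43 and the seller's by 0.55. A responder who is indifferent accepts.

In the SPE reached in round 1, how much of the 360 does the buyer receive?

218.1

Round 2 (the seller proposes): the buyer gets 102 if talks fail, so the seller offers 102 and keeps 258.
Round 1 (the buyer proposes): the seller can get 258 next round, worth 0.55 × 258 = 141.9 now; the buyer offers that and keeps 218.1.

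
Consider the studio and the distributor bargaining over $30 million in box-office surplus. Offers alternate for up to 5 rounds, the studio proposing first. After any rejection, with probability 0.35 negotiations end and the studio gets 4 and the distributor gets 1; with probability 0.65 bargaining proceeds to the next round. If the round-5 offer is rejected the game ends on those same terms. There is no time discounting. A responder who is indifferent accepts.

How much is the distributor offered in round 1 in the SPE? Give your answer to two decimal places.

Round 5 (the studio proposes): the distributor gets 1 if talks fail, so the studio offers 1 and keeps 29.
Round 4 (the distributor proposes): rejecting gives the studio an expected 0.65 × 29 + 0.35 × 4 = 20.25. The distributor offers 20.25 and keeps 30 − 20.25 = 9.75.
Round 3 (the studio proposes): rejecting gives the distributor an expected 0.65 × 9.75 + 0.35 × 1 = 6.6875. The studio offers 6.6875 and keeps 30 − 6.6875 = 23.3125.
Round 2 (the distributor proposes): rejecting gives the studio an expected 0.65 × 23.3125 + 0.35 × 4 = 16.553125. The distributor offers 16.553125 and keeps 30 − 16.553125 = 13.446875.
Round 1 (the studio proposes): rejecting gives the distributor an expected 0.65 × 13.446875 + 0.35 × 1 = 9.09046875. The studio offers 9.09046875 and keeps 30 − 9.09046875 = 20.90953125.

9.09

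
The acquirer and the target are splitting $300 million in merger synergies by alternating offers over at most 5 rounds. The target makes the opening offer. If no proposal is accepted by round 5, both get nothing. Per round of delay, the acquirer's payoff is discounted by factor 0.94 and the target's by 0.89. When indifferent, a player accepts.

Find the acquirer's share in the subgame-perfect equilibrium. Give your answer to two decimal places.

56.97

Round 5 (the target proposes): rejection yields 0 for the acquirer; the target offers 0 and keeps 300.
Round 4 (the acquirer proposes): the target can get 300 next round, worth 0.89 × 300 = 267 now; the acquirer offers that and keeps 33.
Round 3 (the target proposes): the acquirer can get 33 next round, worth 0.94 × 33 = 31.02 now. The target offers 31.02 and keeps 300 − 31.02 = 268.98.
Round 2 (the acquirer proposes): the target can get 268.98 next round, worth 0.89 × 268.98 = 239.3922 now; the acquirer offers that and keeps 60.6078.
Round 1 (the target proposes): the acquirer can get 60.6078 next round, worth 0.94 × 60.6078 = 56.971332 now. The target offers 56.971332 and keeps 300 − 56.971332 = 243.028668.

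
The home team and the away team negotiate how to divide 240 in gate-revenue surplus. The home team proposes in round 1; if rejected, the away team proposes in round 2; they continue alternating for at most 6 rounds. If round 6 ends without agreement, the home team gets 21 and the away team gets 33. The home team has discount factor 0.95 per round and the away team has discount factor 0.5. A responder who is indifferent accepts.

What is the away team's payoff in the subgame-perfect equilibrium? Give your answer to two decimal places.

Solve by backward induction from round 6.
Round 6 (the away team proposes): the home team gets 21 if talks fail, so the away team offers 21 and keeps 219.
Round 5 (the home team proposes): the away team can get 219 next round, worth 0.5 × 219 = 109.5 now; the home team offers that and keeps 130.5.
Round 4 (the away team proposes): the home team can get 130.5 next round, worth 0.95 × 130.5 = 123.975 now, so the away team offers 123.975, keeping 116.025.
Round 3 (the home team proposes): the away team can get 116.025 next round, worth 0.5 × 116.025 = 58.0125 now; the home team offers that and keeps 181.9875.
Round 2 (the away team proposes): the home team can get 181.9875 next round, worth 0.95 × 181.9875 = 172.888125 now; the away team offers that and keeps 67.111875.
Round 1 (the home team proposes): the away team can get 67.111875 next round, worth 0.5 × 67.111875 = 33.5559375 now. The home team offers 33.5559375 and keeps 240 − 33.5559375 = 206.4440625.

33.56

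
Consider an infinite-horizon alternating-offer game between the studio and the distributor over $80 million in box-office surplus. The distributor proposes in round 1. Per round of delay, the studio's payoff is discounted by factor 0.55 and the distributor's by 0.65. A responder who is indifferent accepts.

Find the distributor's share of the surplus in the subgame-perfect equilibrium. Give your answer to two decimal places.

56.03

In a stationary SPE each proposer offers the other exactly their discounted continuation value.
If the distributor keeps x when proposing and the studio keeps y when proposing, then x = 80 − 0.55y and y = 80 − 0.65x.
Solving: x = 80(1 − 0.55) / (1 − 0.65·0.55) = 36 / 0.6425 ≈ 56.0311.
The studio gets 80 − 56.0311 ≈ 23.9689.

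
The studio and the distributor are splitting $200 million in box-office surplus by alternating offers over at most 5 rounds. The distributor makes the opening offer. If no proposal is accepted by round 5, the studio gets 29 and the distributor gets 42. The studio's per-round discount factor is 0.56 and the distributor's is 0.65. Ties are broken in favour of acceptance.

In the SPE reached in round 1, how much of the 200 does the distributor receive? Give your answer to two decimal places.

142.69

Round 5 (the distributor proposes): the studio gets 29 if talks fail, so the distributor offers 29 and keeps 171.
Round 4 (the studio proposes): the distributor can get 171 next round, worth 0.65 × 171 = 111.15 now; the studio offers that and keeps 88.85.
Round 3 (the distributor proposes): the studio can get 88.85 next round, worth 0.56 × 88.85 = 49.756 now; the distributor offers that and keeps 150.244.
Round 2 (the studio proposes): the distributor can get 150.244 next round, worth 0.65 × 150.244 = 97.6586 now, so the studio offers 97.6586, keeping 102.3414.
Round 1 (the distributor proposes): the studio can get 102.3414 next round, worth 0.56 × 102.3414 = 57.311184 now; the distributor offers that and keeps 142.688816.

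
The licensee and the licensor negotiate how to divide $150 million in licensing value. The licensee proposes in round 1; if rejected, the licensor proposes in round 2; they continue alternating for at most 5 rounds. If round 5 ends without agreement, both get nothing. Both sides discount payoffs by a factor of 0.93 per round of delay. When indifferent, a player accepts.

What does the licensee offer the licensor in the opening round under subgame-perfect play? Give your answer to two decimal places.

18.21

Round 5 (the licensee proposes): rejection yields 0 for the licensor; the licensee offers 0 and keeps 150.
Round 4 (the licensor proposes): the licensee can get 150 next round, worth 0.93 × 150 = 139.5 now. The licensor offers 139.5 and keeps 150 − 139.5 = 10.5.
Round 3 (the licensee proposes): the licensor can get 10.5 next round, worth 0.93 × 10.5 = 9.765 now; the licensee offers that and keeps 140.235.
Round 2 (the licensor proposes): the licensee can get 140.235 next round, worth 0.93 × 140.235 = 130.41855 now; the licensor offers that and keeps 19.58145.
Round 1 (the licensee proposes): the licensor can get 19.58145 next round, worth 0.93 × 19.58145 = 18.2107485 now. The licensee offers 18.2107485 and keeps 150 − 18.2107485 = 131.7892515.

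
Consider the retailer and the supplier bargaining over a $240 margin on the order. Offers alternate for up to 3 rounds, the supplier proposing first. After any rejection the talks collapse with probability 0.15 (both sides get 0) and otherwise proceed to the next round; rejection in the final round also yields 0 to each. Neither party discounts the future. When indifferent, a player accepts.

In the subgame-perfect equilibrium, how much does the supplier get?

Round 3 (the supplier proposes): the retailer will accept anything ≥ 0, so the supplier offers 0 and keeps 240.
Round 2 (the retailer proposes): rejecting gives the supplier an expected 0.85 × 240 = 204, so the retailer offers 204, keeping 36.
Round 1 (the supplier proposes): rejecting gives the retailer an expected 0.85 × 36 = 30.6, so the supplier offers 30.6, keeping 209.4.

209.4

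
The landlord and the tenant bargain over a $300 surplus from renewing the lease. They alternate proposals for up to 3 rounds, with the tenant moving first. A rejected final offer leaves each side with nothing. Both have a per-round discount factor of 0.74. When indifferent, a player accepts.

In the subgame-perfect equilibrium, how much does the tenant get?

Work backward from the last round.
Round 3 (the tenant proposes): the landlord will accept anything ≥ 0, so the tenant offers 0 and keeps 300.
Round 2 (the landlord proposes): the tenant can get 300 next round, worth 0.74 × 300 = 222 now, so the landlord offers 222, keeping 78.
Round 1 (the tenant proposes): the landlord can get 78 next round, worth 0.74 × 78 = 57.72 now; the tenant offers that and keeps 242.28.

242.28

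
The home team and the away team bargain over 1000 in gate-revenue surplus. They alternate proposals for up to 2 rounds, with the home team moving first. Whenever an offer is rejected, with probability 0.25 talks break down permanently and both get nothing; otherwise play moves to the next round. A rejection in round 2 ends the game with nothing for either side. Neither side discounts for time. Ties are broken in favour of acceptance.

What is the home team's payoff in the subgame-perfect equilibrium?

250

Round 2 (the away team proposes): the home team will accept anything ≥ 0, so the away team offers 0 and keeps 1000.
Round 1 (the home team proposes): rejecting gives the away team an expected 0.75 × 1000 = 750; the home team offers that and keeps 250.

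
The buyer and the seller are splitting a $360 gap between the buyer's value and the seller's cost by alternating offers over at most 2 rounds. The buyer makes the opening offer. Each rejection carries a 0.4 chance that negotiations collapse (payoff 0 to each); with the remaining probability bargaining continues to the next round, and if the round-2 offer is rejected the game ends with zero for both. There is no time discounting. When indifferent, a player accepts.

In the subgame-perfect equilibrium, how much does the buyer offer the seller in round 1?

By backward induction:
Round 2 (the seller proposes): rejection yields 0 for the buyer; the seller offers 0 and keeps 360.
Round 1 (the buyer proposes): rejecting gives the seller an expected 0.6 × 360 = 216, so the buyer offers 216, keeping 144.

216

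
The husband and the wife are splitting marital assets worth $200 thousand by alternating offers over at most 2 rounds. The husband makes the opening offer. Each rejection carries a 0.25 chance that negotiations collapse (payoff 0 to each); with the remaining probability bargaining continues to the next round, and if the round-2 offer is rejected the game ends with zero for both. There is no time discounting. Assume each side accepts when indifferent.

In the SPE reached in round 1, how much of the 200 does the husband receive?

50

By backward induction:
Round 2 (the wife proposes): rejection yields 0 for the husband; the wife offers 0 and keeps 200.
Round 1 (the husband proposes): rejecting gives the wife an expected 0.75 × 200 = 150; the husband offers that and keeps 50.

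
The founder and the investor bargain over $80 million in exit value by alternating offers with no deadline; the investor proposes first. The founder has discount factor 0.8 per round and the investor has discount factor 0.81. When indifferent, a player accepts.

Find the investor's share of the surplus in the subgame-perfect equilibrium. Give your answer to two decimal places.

Let x be the investor's share when the investor proposes and y be the founder's share when the founder proposes.
The founder accepts iff offered ≥ 0.8·y, so x = 80 − 0.8y. Symmetrically y = 80 − 0.81x.
Substituting: x = 80 − 0.8(80 − 0.81x), giving x(1 − 0.81·0.8) = 80(1 − 0.8).
So x = 80 × 0.2 / 0.352 ≈ 45.4545, and the founder receives 80 − x ≈ 34.5455.

45.45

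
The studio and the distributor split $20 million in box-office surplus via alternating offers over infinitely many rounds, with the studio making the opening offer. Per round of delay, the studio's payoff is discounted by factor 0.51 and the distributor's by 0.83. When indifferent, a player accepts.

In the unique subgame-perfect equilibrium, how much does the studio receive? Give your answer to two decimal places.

Let x be the studio's share when the studio proposes and y be the distributor's share when the distributor proposes.
The distributor accepts iff offered ≥ 0.83·y, so x = 20 − 0.83y. Symmetrically y = 20 − 0.51x.
Substituting: x = 20 − 0.83(20 − 0.51x), giving x(1 − 0.51·0.83) = 20(1 − 0.83).
So x = 20 × 0.17 / 0.5767 ≈ 5.8956, and the distributor receives 20 − x ≈ 14.1044.

5.90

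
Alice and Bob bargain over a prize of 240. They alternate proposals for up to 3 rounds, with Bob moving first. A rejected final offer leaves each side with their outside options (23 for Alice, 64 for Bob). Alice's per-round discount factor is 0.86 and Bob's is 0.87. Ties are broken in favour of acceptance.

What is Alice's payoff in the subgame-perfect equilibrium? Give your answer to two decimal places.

Round 3 (Bob proposes): Alice gets 23 if talks fail, so Bob offers 23 and keeps 217.
Round 2 (Alice proposes): Bob can get 217 next round, worth 0.87 × 217 = 188.79 now, so Alice offers 188.79, keeping 51.21.
Round 1 (Bob proposes): Alice can get 51.21 next round, worth 0.86 × 51.21 = 44.0406 now, so Bob offers 44.0406, keeping 195.9594.

44.04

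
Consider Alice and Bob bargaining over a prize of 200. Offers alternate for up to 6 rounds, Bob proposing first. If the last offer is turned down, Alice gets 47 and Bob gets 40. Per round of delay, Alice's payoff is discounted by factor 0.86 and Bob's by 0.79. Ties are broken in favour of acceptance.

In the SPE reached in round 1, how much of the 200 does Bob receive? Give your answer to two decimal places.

75.83

Round 6 (Alice proposes): Bob gets 40 if talks fail, so Alice offers 40 and keeps 160.
Round 5 (Bob proposes): Alice can get 160 next round, worth 0.86 × 160 = 137.6 now, so Bob offers 137.6, keeping 62.4.
Round 4 (Alice proposes): Bob can get 62.4 next round, worth 0.79 × 62.4 = 49.296 now, so Alice offers 49.296, keeping 150.704.
Round 3 (Bob proposes): Alice can get 150.704 next round, worth 0.86 × 150.704 = 129.60544 now; Bob offers that and keeps 70.39456.
Round 2 (Alice proposes): Bob can get 70.39456 next round, worth 0.79 × 70.39456 = 55.6117024 now. Alice offers 55.6117024 and keeps 200 − 55.6117024 = 144.3882976.
Round 1 (Bob proposes): Alice can get 144.3882976 next round, worth 0.86 × 144.3882976 = 124.173935936 now, so Bob offers 124.173935936, keeping 75.826064064.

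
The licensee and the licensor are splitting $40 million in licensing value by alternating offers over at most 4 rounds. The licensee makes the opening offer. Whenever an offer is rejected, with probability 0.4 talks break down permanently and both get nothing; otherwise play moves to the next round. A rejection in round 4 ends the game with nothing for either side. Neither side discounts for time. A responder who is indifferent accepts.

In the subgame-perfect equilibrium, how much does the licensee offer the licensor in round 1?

18.24

Round 4 (the licensor proposes): rejection yields 0 for the licensee; the licensor offers 0 and keeps 40.
Round 3 (the licensee proposes): rejecting gives the licensor an expected 0.6 × 40 = 24. The licensee offers 24 and keeps 40 − 24 = 16.
Round 2 (the licensor proposes): rejecting gives the licensee an expected 0.6 × 16 = 9.6. The licensor offers 9.6 and keeps 40 − 9.6 = 30.4.
Round 1 (the licensee proposes): rejecting gives the licensor an expected 0.6 × 30.4 = 18.24; the licensee offers that and keeps 21.76.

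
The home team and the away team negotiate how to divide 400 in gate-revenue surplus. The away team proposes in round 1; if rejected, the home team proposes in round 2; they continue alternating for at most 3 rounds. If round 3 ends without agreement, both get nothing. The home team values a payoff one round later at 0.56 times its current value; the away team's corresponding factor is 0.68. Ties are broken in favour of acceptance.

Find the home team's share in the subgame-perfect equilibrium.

71.68

Round 3 (the away team proposes): the home team will accept anything ≥ 0, so the away team offers 0 and keeps 400.
Round 2 (the home team proposes): the away team can get 400 next round, worth 0.68 × 400 = 272 now. The home team offers 272 and keeps 400 − 272 = 128.
Round 1 (the away team proposes): the home team can get 128 next round, worth 0.56 × 128 = 71.68 now; the away team offers that and keeps 328.32.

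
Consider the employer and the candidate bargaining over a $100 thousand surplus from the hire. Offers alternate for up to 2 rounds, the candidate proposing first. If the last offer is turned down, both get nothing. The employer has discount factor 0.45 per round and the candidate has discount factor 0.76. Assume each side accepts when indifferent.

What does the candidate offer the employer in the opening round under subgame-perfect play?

45

Round 2 (the employer proposes): the candidate will accept anything ≥ 0, so the employer offers 0 and keeps 100.
Round 1 (the candidate proposes): the employer can get 100 next round, worth 0.45 × 100 = 45 now, so the candidate offers 45, keeping 55.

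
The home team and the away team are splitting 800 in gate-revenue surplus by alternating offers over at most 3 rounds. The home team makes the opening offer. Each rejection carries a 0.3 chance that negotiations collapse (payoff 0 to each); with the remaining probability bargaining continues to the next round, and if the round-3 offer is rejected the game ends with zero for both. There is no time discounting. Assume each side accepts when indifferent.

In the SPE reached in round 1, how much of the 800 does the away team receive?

Round 3 (the home team proposes): the away team will accept anything ≥ 0, so the home team offers 0 and keeps 800.
Round 2 (the away team proposes): rejecting gives the home team an expected 0.7 × 800 = 560, so the away team offers 560, keeping 240.
Round 1 (the home team proposes): rejecting gives the away team an expected 0.7 × 240 = 168; the home team offers that and keeps 632.

168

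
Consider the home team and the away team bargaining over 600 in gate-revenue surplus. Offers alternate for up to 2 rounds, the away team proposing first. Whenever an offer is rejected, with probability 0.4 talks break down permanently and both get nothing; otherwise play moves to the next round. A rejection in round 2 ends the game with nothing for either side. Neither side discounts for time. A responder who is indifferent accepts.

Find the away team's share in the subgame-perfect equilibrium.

By backward induction:
Round 2 (the home team proposes): rejection yields 0 for the away team; the home team offers 0 and keeps 600.
Round 1 (the away team proposes): rejecting gives the home team an expected 0.6 × 600 = 360. The away team offers 360 and keeps 600 − 360 = 240.

240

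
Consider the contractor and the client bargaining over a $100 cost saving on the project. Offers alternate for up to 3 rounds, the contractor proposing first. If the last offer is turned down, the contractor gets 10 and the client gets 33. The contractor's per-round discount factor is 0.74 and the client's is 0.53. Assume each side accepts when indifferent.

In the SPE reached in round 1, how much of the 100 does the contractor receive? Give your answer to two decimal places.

73.28

Round 3 (the contractor proposes): the client gets 33 if talks fail, so the contractor offers 33 and keeps 67.
Round 2 (the client proposes): the contractor can get 67 next round, worth 0.74 × 67 = 49.58 now. The client offers 49.58 and keeps 100 − 49.58 = 50.42.
Round 1 (the contractor proposes): the client can get 50.42 next round, worth 0.53 × 50.42 = 26.7226 now; the contractor offers that and keeps 73.2774.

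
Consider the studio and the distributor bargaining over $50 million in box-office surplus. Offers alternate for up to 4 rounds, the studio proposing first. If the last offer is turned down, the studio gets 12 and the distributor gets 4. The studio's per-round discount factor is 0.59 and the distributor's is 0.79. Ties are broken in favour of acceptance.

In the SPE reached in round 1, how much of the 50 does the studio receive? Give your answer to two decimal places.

Round 4 (the distributor proposes): the studio gets 12 if talks fail, so the distributor offers 12 and keeps 38.
Round 3 (the studio proposes): the distributor can get 38 next round, worth 0.79 × 38 = 30.02 now; the studio offers that and keeps 19.98.
Round 2 (the distributor proposes): the studio can get 19.98 next round, worth 0.59 × 19.98 = 11.7882 now; the distributor offers that and keeps 38.2118.
Round 1 (the studio proposes): the distributor can get 38.2118 next round, worth 0.79 × 38.2118 = 30.187322 now; the studio offers that and keeps 19.812678.

19.81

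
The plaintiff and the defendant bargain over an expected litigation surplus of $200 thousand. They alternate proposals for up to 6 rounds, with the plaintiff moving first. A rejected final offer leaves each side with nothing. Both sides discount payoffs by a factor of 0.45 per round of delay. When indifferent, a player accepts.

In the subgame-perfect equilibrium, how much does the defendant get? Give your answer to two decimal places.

Round 6 (the defendant proposes): rejection yields 0 for the plaintiff; the defendant offers 0 and keeps 200.
Round 5 (the plaintiff proposes): the defendant can get 200 next round, worth 0.45 × 200 = 90 now. The plaintiff offers 90 and keeps 200 − 90 = 110.
Round 4 (the defendant proposes): the plaintiff can get 110 next round, worth 0.45 × 110 = 49.5 now. The defendant offers 49.5 and keeps 200 − 49.5 = 150.5.
Round 3 (the plaintiff proposes): the defendant can get 150.5 next round, worth 0.45 × 150.5 = 67.725 now, so the plaintiff offers 67.725, keeping 132.275.
Round 2 (the defendant proposes): the plaintiff can get 132.275 next round, worth 0.45 × 132.275 = 59.52375 now, so the defendant offers 59.52375, keeping 140.47625.
Round 1 (the plaintiff proposes): the defendant can get 140.47625 next round, worth 0.45 × 140.47625 = 63.2143125 now. The plaintiff offers 63.2143125 and keeps 200 − 63.2143125 = 136.7856875.

63.21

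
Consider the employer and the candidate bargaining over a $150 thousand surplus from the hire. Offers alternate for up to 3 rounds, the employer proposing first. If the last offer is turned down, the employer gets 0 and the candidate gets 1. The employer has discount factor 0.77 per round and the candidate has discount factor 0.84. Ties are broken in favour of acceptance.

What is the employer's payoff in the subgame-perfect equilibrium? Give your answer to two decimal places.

By backward induction:
Round 3 (the employer proposes): the candidate gets 1 if talks fail, so the employer offers 1 and keeps 149.
Round 2 (the candidate proposes): the employer can get 149 next round, worth 0.77 × 149 = 114.73 now. The candidate offers 114.73 and keeps 150 − 114.73 = 35.27.
Round 1 (the employer proposes): the candidate can get 35.27 next round, worth 0.84 × 35.27 = 29.6268 now. The employer offers 29.6268 and keeps 150 − 29.6268 = 120.3732.

120.37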